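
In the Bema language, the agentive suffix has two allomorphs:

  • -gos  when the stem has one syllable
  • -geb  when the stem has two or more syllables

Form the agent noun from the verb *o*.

With one syllable, *o* takes -gos → *ogos*.

ogos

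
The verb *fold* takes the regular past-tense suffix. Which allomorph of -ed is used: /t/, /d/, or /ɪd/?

/ɪd/

The stem *fold* ends in /t/ or /d/.
The -ed suffix is realized as /ɪd/ after /t, d/; as /t/ after other voiceless consonants; and as /d/ after other voiced sounds.
So -ed on *fold* is pronounced /ɪd/.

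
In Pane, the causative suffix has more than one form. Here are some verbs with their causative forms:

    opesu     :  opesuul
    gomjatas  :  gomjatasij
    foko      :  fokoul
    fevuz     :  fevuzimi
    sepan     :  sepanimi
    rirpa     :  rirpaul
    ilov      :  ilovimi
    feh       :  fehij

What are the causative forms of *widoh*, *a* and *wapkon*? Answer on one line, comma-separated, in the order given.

The suffix is conditioned by the final sound: -ij when the stem ends in a voiceless consonant (*gomjatas*, *feh*); -imi when the stem ends in a voiced consonant (*fevuz*, *sepan*, *ilov*); -ul when the stem ends in a vowel (*opesu*, *foko*, *rirpa*).
*widoh*: final sound = /h/, a voiceless consonant → -ij → *widohij*.
*a* — final sound /a/ (a vowel) → -ul → *aul*.
The final sound of *wapkon* is /n/, which is a voiced consonant, so the suffix is -imi, giving *wapkonimi*.

widohij, aul, wapkonimi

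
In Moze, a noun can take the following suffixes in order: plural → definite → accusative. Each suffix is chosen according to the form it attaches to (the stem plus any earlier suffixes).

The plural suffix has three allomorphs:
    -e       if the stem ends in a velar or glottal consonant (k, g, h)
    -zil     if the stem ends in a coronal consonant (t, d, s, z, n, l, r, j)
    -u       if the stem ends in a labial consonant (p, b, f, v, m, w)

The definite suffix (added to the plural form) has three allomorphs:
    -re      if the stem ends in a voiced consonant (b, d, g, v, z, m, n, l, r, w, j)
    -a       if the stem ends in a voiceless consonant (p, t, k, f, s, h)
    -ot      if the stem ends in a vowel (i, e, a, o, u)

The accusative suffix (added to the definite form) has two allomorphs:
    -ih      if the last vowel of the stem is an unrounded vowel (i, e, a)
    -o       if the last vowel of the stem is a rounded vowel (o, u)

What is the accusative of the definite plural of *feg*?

*feg* — final consonant /g/ (velar/glottal) → -e → *fege*.
The final sound of the plural form *fege* is /e/, which is a vowel, so the definite suffix is -ot, giving *fegeot*.
The definite form *fegeot* — last vowel /o/ (a rounded vowel) → -o → *fegeoto*.

fegeoto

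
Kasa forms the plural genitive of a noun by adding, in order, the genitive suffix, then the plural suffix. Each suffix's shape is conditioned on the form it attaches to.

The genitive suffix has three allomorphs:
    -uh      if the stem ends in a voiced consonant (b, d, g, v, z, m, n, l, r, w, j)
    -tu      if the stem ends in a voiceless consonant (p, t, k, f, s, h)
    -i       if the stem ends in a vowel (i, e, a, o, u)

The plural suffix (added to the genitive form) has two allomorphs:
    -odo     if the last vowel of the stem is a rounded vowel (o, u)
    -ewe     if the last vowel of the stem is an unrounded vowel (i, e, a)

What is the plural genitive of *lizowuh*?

*lizowuh* — final sound /h/ (a voiceless consonant) → -tu → *lizowuhtu*.
The genitive form *lizowuhtu*: last vowel = /u/, a rounded vowel → -odo → *lizowuhtuodo*.

lizowuhtuodo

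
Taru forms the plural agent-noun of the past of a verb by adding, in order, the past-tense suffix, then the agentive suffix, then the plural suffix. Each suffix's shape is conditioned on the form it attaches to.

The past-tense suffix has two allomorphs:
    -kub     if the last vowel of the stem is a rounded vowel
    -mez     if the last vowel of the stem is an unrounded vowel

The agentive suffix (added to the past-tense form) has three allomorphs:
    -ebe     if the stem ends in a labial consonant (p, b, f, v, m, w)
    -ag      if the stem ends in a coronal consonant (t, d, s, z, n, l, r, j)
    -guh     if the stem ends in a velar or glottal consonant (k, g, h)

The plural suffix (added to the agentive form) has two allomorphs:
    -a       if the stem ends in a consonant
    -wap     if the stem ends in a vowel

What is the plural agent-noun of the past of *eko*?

ekokubebewap

The last vowel of *eko* is /o/, which is a rounded vowel, so the past-tense suffix is -kub, giving *ekokub*.
Since the final consonant of the past-tense form *ekokub* is /b/ (labial), it takes -ebe, giving *ekokubebe*.
The agentive form *ekokubebe*: final sound = /e/, a vowel → -wap → *ekokubebewap*.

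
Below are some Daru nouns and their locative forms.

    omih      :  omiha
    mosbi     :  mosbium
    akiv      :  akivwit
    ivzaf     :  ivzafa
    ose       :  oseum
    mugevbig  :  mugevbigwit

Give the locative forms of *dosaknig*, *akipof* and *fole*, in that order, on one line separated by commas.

dosaknigwit, akipofa, foleum

The alternation tracks the final sound of the stem — -a when the stem ends in a voiceless consonant (*omih*, *ivzaf*); -wit when the stem ends in a voiced consonant (*akiv*, *mugevbig*); -um when the stem ends in a vowel (*mosbi*, *ose*).
The final sound of *dosaknig* is /g/, which is a voiced consonant, so the suffix is -wit, giving *dosaknigwit*.
*akipof* — final sound /f/ (a voiceless consonant) → -a → *akipofa*.
*fole*: final sound = /e/, a vowel → -um → *foleum*.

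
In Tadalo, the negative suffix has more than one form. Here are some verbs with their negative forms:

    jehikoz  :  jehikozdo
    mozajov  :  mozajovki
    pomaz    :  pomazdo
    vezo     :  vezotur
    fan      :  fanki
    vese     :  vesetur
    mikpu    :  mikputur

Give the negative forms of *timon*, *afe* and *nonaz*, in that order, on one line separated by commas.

timonki, afetur, nonazdo

Looking at the final sound of each stem: -do when the stem ends in a sibilant (*jehikoz*, *pomaz*); -ki when the stem ends in a non-sibilant consonant (*mozajov*, *fan*); -tur when the stem ends in a vowel (*vezo*, *vese*, *mikpu*).
*timon*: final sound = /n/, a non-sibilant consonant → -ki → *timonki*.
Since the final sound of *afe* is /e/ (a vowel), it takes -tur, giving *afetur*.
*nonaz* — final sound /z/ (a sibilant) → -do → *nonazdo*.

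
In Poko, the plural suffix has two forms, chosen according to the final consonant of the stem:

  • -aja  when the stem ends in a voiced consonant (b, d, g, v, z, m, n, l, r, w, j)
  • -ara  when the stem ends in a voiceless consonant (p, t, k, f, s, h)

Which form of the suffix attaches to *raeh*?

Since the final consonant of *raeh* is /h/ (voiceless), it takes -ara.

-ara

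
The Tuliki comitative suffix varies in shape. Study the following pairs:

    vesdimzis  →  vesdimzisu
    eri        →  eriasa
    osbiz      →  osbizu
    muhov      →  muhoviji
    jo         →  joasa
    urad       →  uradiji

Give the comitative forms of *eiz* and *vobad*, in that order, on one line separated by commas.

Looking at the final sound of each stem: -u when the stem ends in a sibilant (*vesdimzis*, *osbiz*); -iji when the stem ends in a non-sibilant consonant (*muhov*, *urad*); -asa when the stem ends in a vowel (*eri*, *jo*).
*eiz* — final sound /z/ (a sibilant) → -u → *eizu*.
*vobad* — final sound /d/ (a non-sibilant consonant) → -iji → *vobadiji*.

eizu, vobadiji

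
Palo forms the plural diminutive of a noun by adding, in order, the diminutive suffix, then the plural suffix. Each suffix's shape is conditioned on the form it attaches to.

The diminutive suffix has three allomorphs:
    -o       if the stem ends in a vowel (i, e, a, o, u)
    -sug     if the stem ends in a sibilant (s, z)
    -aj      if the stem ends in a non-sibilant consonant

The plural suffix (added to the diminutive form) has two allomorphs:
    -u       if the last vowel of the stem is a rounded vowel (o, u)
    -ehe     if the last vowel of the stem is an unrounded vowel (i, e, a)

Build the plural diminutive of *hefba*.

hefbaou

*hefba*: final sound = /a/, a vowel → -o → *hefbao*.
The last vowel of the diminutive form *hefbao* is /o/, which is a rounded vowel, so the plural suffix is -u, giving *hefbaou*.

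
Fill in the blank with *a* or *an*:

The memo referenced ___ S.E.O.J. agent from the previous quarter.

The indefinite article is chosen by the initial *sound* of the following word, not its spelling.
The initialism *S.E.O.J.* is read letter by letter; the first letter, S, is pronounced /ɛs/, which begins with a vowel sound.
So the article is *an*: The memo referenced an S.E.O.J. agent from the previous quarter.

an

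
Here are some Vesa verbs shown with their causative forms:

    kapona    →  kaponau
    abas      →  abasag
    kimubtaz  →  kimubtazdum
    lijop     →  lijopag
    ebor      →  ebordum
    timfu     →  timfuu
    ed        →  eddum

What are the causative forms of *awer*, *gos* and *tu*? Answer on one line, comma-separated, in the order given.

awerdum, gosag, tuu

The alternation tracks the final sound of the stem — -ag when the stem ends in a voiceless consonant (*abas*, *lijop*); -dum when the stem ends in a voiced consonant (*kimubtaz*, *ebor*, *ed*); -u when the stem ends in a vowel (*kapona*, *timfu*).
Since the final sound of *awer* is /r/ (a voiced consonant), it takes -dum, giving *awerdum*.
*gos* — final sound /s/ (a voiceless consonant) → -ag → *gosag*.
The final sound of *tu* is /u/, which is a vowel, so the suffix is -u, giving *tuu*.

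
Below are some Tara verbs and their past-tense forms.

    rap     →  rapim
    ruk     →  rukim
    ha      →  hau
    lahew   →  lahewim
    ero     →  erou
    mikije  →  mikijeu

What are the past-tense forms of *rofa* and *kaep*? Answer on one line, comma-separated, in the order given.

Looking at the final sound of each stem: -im when the stem ends in a consonant (*rap*, *ruk*, *lahew*); -u when the stem ends in a vowel (*ha*, *ero*, *mikije*).
Since the final sound of *rofa* is /a/ (a vowel), it takes -u, giving *rofau*.
Since the final sound of *kaep* is /p/ (a consonant), it takes -im, giving *kaepim*.

rofau, kaepim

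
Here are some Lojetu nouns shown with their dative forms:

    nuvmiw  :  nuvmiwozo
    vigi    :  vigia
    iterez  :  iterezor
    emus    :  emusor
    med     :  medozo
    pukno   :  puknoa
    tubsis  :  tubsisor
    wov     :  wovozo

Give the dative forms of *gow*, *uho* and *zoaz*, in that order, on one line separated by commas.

gowozo, uhoa, zoazor

Looking at the final sound of each stem: -or when the stem ends in a sibilant (*iterez*, *emus*, *tubsis*); -ozo when the stem ends in a non-sibilant consonant (*nuvmiw*, *med*, *wov*); -a when the stem ends in a vowel (*vigi*, *pukno*).
*gow* — final sound /w/ (a non-sibilant consonant) → -ozo → *gowozo*.
The final sound of *uho* is /o/, which is a vowel, so the suffix is -a, giving *uhoa*.
The final sound of *zoaz* is /z/, which is a sibilant, so the suffix is -or, giving *zoazor*.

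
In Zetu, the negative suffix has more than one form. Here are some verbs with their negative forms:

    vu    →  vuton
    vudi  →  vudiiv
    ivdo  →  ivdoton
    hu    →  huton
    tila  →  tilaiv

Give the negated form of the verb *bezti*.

The pattern is rounding harmony: -ton when the last vowel of the stem is a rounded vowel (*vu*, *ivdo*, *hu*); -iv when the last vowel of the stem is an unrounded vowel (*vudi*, *tila*).
*bezti* — last vowel /i/ (an unrounded vowel) → -iv → *beztiiv*.

beztiiv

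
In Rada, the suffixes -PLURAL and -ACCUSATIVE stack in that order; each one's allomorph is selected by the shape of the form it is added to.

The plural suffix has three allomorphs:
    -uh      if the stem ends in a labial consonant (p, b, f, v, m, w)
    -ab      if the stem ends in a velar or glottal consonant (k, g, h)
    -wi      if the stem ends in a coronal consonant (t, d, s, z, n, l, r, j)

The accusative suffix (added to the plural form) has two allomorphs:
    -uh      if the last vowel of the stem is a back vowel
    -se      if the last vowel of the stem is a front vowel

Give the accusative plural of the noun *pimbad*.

Since the final consonant of *pimbad* is /d/ (coronal), it takes -wi, giving *pimbadwi*.
The plural form *pimbadwi* — last vowel /i/ (a front vowel) → -se → *pimbadwise*.

pimbadwise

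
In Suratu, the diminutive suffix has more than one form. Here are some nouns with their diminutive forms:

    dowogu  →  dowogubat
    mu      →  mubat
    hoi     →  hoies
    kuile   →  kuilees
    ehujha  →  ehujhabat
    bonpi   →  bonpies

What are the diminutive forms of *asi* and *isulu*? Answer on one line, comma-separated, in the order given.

Looking at the last vowel of each stem: -es when the last vowel of the stem is a front vowel (*hoi*, *kuile*, *bonpi*); -bat when the last vowel of the stem is a back vowel (*dowogu*, *mu*, *ehujha*).
The last vowel of *asi* is /i/, which is a front vowel, so the suffix is -es, giving *asies*.
*isulu*: last vowel = /u/, a back vowel → -bat → *isulubat*.

asies, isulubat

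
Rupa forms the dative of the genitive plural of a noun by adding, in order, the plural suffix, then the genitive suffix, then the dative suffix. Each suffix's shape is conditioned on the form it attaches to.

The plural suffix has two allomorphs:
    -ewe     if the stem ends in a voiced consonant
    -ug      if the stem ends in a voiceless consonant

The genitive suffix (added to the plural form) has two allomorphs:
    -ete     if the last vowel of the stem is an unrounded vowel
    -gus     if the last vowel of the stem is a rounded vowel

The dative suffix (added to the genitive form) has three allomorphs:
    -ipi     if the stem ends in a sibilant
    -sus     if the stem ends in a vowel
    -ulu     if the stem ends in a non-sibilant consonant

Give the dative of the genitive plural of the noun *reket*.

*reket*: final consonant = /t/, voiceless → -ug → *reketug*.
The last vowel of the plural form *reketug* is /u/, which is a rounded vowel, so the genitive suffix is -gus, giving *reketuggus*.
Since the final sound of the genitive form *reketuggus* is /s/ (a sibilant), it takes -ipi, giving *reketuggusipi*.

reketuggusipi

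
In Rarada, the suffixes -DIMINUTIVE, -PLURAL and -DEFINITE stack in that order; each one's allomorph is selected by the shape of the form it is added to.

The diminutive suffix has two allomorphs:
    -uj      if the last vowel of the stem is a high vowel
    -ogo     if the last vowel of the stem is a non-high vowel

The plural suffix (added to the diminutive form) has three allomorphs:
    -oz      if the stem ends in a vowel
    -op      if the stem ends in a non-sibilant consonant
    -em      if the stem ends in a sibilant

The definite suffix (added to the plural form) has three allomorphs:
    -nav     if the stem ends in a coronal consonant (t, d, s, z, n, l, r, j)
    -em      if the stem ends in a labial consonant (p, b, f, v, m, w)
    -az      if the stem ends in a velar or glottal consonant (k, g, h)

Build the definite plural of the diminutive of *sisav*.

sisavogooznav

*sisav* — last vowel /a/ (a non-high vowel) → -ogo → *sisavogo*.
The diminutive form *sisavogo*: final sound = /o/, a vowel → -oz → *sisavogooz*.
The plural form *sisavogooz*: final consonant = /z/, coronal → -nav → *sisavogooznav*.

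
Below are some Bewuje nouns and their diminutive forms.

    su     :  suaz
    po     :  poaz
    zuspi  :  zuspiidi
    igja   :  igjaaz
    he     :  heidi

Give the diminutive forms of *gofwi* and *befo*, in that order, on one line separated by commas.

The alternation tracks the last vowel of the stem — -idi when the last vowel of the stem is a front vowel (*zuspi*, *he*); -az when the last vowel of the stem is a back vowel (*su*, *po*, *igja*).
The last vowel of *gofwi* is /i/, which is a front vowel, so the suffix is -idi, giving *gofwiidi*.
*befo*: last vowel = /o/, a back vowel → -az → *befoaz*.

gofwiidi, befoaz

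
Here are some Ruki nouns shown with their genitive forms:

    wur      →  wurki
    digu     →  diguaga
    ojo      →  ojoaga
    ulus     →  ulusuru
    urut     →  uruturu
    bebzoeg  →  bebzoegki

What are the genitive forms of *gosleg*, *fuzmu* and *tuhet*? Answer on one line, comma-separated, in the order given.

goslegki, fuzmuaga, tuheturu

Looking at the final sound of each stem: -uru when the stem ends in a voiceless consonant (*ulus*, *urut*); -ki when the stem ends in a voiced consonant (*wur*, *bebzoeg*); -aga when the stem ends in a vowel (*digu*, *ojo*).
*gosleg* — final sound /g/ (a voiced consonant) → -ki → *goslegki*.
*fuzmu*: final sound = /u/, a vowel → -aga → *fuzmuaga*.
Since the final sound of *tuhet* is /t/ (a voiceless consonant), it takes -uru, giving *tuheturu*.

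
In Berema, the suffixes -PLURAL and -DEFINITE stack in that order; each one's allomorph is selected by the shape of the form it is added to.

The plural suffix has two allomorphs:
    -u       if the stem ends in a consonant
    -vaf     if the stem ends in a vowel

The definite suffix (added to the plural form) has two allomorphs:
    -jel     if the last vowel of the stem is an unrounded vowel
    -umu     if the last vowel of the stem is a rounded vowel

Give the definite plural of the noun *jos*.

josuumu

*jos* — final sound /s/ (a consonant) → -u → *josu*.
The plural form *josu* — last vowel /u/ (a rounded vowel) → -umu → *josuumu*.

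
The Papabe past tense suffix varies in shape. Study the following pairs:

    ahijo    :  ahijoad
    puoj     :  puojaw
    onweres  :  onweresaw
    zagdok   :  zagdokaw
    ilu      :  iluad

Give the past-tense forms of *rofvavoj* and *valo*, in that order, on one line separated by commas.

rofvavojaw, vaload

The alternation tracks the final sound of the stem — -aw when the stem ends in a consonant (*puoj*, *onweres*, *zagdok*); -ad when the stem ends in a vowel (*ahijo*, *ilu*).
Since the final sound of *rofvavoj* is /j/ (a consonant), it takes -aw, giving *rofvavojaw*.
*valo*: final sound = /o/, a vowel → -ad → *vaload*.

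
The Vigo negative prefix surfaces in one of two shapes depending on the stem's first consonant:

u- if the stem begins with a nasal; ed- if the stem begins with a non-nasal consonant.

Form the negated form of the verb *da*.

*da*: first consonant = /d/, non-nasal → ed- → *edda*.

edda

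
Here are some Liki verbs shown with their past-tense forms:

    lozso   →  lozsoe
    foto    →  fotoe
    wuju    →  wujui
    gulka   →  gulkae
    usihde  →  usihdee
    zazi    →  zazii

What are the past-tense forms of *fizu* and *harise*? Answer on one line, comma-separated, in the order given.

Looking at the last vowel of each stem: -i when the last vowel of the stem is a high vowel (*wuju*, *zazi*); -e when the last vowel of the stem is a non-high vowel (*lozso*, *foto*, *gulka*, *usihde*).
The last vowel of *fizu* is /u/, which is a high vowel, so the suffix is -i, giving *fizui*.
*harise*: last vowel = /e/, a non-high vowel → -e → *harisee*.

fizui, harisee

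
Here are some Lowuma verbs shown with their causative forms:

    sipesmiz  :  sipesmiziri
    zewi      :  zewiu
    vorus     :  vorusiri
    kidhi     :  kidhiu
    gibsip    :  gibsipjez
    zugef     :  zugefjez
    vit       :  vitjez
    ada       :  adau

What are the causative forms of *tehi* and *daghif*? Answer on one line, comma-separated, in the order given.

tehiu, daghifjez

The suffix is conditioned by the final sound: -iri when the stem ends in a sibilant (*sipesmiz*, *vorus*); -jez when the stem ends in a non-sibilant consonant (*gibsip*, *zugef*, *vit*); -u when the stem ends in a vowel (*zewi*, *kidhi*, *ada*).
Since the final sound of *tehi* is /i/ (a vowel), it takes -u, giving *tehiu*.
Since the final sound of *daghif* is /f/ (a non-sibilant consonant), it takes -jez, giving *daghifjez*.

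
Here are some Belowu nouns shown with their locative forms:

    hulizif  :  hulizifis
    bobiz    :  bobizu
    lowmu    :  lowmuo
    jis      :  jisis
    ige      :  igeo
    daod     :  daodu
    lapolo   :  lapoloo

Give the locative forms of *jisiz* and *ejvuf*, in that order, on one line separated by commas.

jisizu, ejvufis

The pattern is voicing of the final sound: -is when the stem ends in a voiceless consonant (*hulizif*, *jis*); -u when the stem ends in a voiced consonant (*bobiz*, *daod*); -o when the stem ends in a vowel (*lowmu*, *ige*, *lapolo*).
*jisiz*: final sound = /z/, a voiced consonant → -u → *jisizu*.
*ejvuf*: final sound = /f/, a voiceless consonant → -is → *ejvufis*.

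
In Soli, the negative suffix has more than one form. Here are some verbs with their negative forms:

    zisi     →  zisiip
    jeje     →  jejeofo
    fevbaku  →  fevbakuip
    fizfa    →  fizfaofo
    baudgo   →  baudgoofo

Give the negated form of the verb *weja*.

wejaofo

The alternation tracks the last vowel of the stem — -ip when the last vowel of the stem is a high vowel (*zisi*, *fevbaku*); -ofo when the last vowel of the stem is a non-high vowel (*jeje*, *fizfa*, *baudgo*).
*weja*: last vowel = /a/, a non-high vowel → -ofo → *wejaofo*.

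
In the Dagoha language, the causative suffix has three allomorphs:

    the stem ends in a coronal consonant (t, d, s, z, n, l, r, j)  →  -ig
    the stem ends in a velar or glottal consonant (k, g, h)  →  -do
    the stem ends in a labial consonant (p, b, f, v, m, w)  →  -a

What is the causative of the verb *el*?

elig

*el*: final consonant = /l/, coronal → -ig → *elig*.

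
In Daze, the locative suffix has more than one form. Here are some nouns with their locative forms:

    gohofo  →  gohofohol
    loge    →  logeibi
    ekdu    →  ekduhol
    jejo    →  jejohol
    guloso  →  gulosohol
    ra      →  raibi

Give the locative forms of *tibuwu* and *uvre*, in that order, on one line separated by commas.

The suffix is conditioned by the last vowel: -hol when the last vowel of the stem is a rounded vowel (*gohofo*, *ekdu*, *jejo*, *guloso*); -ibi when the last vowel of the stem is an unrounded vowel (*loge*, *ra*).
The last vowel of *tibuwu* is /u/, which is a rounded vowel, so the suffix is -hol, giving *tibuwuhol*.
*uvre* — last vowel /e/ (an unrounded vowel) → -ibi → *uvreibi*.

tibuwuhol, uvreibi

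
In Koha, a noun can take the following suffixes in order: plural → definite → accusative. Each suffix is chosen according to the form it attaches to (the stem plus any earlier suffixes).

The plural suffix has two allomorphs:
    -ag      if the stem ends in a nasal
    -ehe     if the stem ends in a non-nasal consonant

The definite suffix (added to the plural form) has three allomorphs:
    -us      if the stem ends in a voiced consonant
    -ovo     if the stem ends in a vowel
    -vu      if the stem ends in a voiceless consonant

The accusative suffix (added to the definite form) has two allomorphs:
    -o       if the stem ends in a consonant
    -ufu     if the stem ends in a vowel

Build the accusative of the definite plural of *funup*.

*funup*: final consonant = /p/, non-nasal → -ehe → *funupehe*.
The plural form *funupehe*: final sound = /e/, a vowel → -ovo → *funupeheovo*.
The definite form *funupeheovo*: final sound = /o/, a vowel → -ufu → *funupeheovoufu*.

funupeheovoufu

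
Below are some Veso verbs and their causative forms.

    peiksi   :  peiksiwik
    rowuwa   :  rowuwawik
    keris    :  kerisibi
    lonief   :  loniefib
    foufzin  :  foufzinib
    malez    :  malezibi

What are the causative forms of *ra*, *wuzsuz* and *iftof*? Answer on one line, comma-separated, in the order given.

The alternation tracks the final sound of the stem — -ibi when the stem ends in a sibilant (*keris*, *malez*); -ib when the stem ends in a non-sibilant consonant (*lonief*, *foufzin*); -wik when the stem ends in a vowel (*peiksi*, *rowuwa*).
*ra*: final sound = /a/, a vowel → -wik → *rawik*.
Since the final sound of *wuzsuz* is /z/ (a sibilant), it takes -ibi, giving *wuzsuzibi*.
The final sound of *iftof* is /f/, which is a non-sibilant consonant, so the suffix is -ib, giving *iftofib*.

rawik, wuzsuzibi, iftofib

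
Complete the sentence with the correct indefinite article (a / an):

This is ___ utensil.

The indefinite article is chosen by the initial *sound* of the following word, not its spelling.
*utensil* begins with the sound /juː/ (u pronounced /juː/) — a consonant sound.
So the article is *a*: This is a utensil.

a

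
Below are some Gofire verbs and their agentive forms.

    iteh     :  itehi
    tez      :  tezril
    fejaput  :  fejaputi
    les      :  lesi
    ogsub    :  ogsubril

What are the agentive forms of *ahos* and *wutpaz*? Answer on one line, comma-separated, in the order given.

Looking at the final consonant of each stem: -i when the stem ends in a voiceless consonant (*iteh*, *fejaput*, *les*); -ril when the stem ends in a voiced consonant (*tez*, *ogsub*).
Since the final consonant of *ahos* is /s/ (voiceless), it takes -i, giving *ahosi*.
*wutpaz*: final consonant = /z/, voiced → -ril → *wutpazril*.

ahosi, wutpazril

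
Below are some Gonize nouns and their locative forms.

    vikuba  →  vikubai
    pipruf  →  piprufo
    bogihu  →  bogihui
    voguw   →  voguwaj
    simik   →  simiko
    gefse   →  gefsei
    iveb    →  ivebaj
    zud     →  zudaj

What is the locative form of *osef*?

The alternation tracks the final sound of the stem — -o when the stem ends in a voiceless consonant (*pipruf*, *simik*); -aj when the stem ends in a voiced consonant (*voguw*, *iveb*, *zud*); -i when the stem ends in a vowel (*vikuba*, *bogihu*, *gefse*).
Since the final sound of *osef* is /f/ (a voiceless consonant), it takes -o, giving *osefo*.

osefo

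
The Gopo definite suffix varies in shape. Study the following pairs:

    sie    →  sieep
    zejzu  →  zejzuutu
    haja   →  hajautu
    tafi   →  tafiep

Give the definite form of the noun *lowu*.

The alternation tracks the last vowel of the stem — -ep when the last vowel of the stem is a front vowel (*sie*, *tafi*); -utu when the last vowel of the stem is a back vowel (*zejzu*, *haja*).
The last vowel of *lowu* is /u/, which is a back vowel, so the suffix is -utu, giving *lowuutu*.

lowuutu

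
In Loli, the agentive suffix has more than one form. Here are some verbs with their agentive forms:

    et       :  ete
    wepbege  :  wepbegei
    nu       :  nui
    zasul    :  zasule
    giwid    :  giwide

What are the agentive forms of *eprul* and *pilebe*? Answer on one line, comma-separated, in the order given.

The suffix is conditioned by the final sound: -e when the stem ends in a consonant (*et*, *zasul*, *giwid*); -i when the stem ends in a vowel (*wepbege*, *nu*).
*eprul*: final sound = /l/, a consonant → -e → *eprule*.
*pilebe*: final sound = /e/, a vowel → -i → *pilebei*.

eprule, pilebei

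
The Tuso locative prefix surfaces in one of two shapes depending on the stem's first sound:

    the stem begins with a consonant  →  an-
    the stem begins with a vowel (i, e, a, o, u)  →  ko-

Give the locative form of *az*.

koaz

Since the first sound of *az* is /a/ (a vowel), it takes ko-, giving *koaz*.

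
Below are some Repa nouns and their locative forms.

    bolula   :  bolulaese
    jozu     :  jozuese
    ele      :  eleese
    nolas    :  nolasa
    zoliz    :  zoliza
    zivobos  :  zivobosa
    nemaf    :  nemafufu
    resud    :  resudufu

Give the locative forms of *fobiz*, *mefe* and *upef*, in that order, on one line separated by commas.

The alternation tracks the final sound of the stem — -a when the stem ends in a sibilant (*nolas*, *zoliz*, *zivobos*); -ufu when the stem ends in a non-sibilant consonant (*nemaf*, *resud*); -ese when the stem ends in a vowel (*bolula*, *jozu*, *ele*).
Since the final sound of *fobiz* is /z/ (a sibilant), it takes -a, giving *fobiza*.
*mefe* — final sound /e/ (a vowel) → -ese → *mefeese*.
*upef*: final sound = /f/, a non-sibilant consonant → -ufu → *upefufu*.

fobiza, mefeese, upefufu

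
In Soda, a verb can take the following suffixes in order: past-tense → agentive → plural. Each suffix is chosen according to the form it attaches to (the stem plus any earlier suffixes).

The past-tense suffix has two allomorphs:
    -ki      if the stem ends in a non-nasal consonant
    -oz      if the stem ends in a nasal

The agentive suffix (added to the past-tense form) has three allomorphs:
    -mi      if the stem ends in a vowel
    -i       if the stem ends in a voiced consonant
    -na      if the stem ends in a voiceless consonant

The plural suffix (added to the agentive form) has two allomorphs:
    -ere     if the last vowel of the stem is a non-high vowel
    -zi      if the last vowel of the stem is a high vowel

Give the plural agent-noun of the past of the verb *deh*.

dehkimizi

*deh* — final consonant /h/ (non-nasal) → -ki → *dehki*.
The past-tense form *dehki* — final sound /i/ (a vowel) → -mi → *dehkimi*.
The last vowel of the agentive form *dehkimi* is /i/, which is a high vowel, so the plural suffix is -zi, giving *dehkimizi*.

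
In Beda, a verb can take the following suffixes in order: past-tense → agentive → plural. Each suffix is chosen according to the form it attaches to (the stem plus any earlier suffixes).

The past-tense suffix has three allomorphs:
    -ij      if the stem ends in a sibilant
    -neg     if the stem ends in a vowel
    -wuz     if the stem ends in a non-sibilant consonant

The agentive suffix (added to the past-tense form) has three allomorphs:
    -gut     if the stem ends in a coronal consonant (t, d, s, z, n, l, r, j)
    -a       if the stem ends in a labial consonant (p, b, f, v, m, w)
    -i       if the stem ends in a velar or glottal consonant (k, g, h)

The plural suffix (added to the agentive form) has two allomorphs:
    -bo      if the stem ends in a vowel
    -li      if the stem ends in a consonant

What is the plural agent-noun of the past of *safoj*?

safojwuzgutli

*safoj*: final sound = /j/, a non-sibilant consonant → -wuz → *safojwuz*.
The past-tense form *safojwuz*: final consonant = /z/, coronal → -gut → *safojwuzgut*.
The agentive form *safojwuzgut*: final sound = /t/, a consonant → -li → *safojwuzgutli*.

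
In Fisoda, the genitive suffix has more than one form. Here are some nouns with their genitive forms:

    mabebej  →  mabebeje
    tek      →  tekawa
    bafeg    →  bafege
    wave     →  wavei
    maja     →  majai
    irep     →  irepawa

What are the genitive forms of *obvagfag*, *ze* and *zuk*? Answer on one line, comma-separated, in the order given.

The pattern is voicing of the final sound: -awa when the stem ends in a voiceless consonant (*tek*, *irep*); -e when the stem ends in a voiced consonant (*mabebej*, *bafeg*); -i when the stem ends in a vowel (*wave*, *maja*).
*obvagfag* — final sound /g/ (a voiced consonant) → -e → *obvagfage*.
*ze*: final sound = /e/, a vowel → -i → *zei*.
Since the final sound of *zuk* is /k/ (a voiceless consonant), it takes -awa, giving *zukawa*.

obvagfage, zei, zukawa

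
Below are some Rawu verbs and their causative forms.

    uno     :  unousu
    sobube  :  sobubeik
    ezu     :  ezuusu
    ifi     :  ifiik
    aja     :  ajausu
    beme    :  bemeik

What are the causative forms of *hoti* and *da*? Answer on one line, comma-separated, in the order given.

The pattern is front/back vowel harmony: -ik when the last vowel of the stem is a front vowel (*sobube*, *ifi*, *beme*); -usu when the last vowel of the stem is a back vowel (*uno*, *ezu*, *aja*).
Since the last vowel of *hoti* is /i/ (a front vowel), it takes -ik, giving *hotiik*.
*da*: last vowel = /a/, a back vowel → -usu → *dausu*.

hotiik, dausu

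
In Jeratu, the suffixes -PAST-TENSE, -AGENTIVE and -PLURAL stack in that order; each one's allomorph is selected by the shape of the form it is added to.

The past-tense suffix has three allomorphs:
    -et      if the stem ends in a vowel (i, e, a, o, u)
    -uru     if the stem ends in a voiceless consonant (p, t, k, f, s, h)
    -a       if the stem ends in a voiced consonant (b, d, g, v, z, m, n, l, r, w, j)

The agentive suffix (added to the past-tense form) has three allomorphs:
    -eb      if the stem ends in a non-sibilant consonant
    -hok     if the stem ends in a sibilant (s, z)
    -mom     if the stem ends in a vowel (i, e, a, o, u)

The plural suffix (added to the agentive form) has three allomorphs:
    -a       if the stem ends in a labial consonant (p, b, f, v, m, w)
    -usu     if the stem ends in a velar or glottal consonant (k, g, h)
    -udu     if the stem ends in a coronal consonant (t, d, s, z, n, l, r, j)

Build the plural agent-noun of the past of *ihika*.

ihikaeteba

Since the final sound of *ihika* is /a/ (a vowel), it takes -et, giving *ihikaet*.
The final sound of the past-tense form *ihikaet* is /t/, which is a non-sibilant consonant, so the agentive suffix is -eb, giving *ihikaeteb*.
The agentive form *ihikaeteb*: final consonant = /b/, labial → -a → *ihikaeteba*.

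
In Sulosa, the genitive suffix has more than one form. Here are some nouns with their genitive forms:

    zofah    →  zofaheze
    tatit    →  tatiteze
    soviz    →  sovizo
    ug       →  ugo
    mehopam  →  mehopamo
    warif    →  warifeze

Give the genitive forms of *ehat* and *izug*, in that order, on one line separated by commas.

ehateze, izugo

The pattern is voicing of the final consonant: -eze when the stem ends in a voiceless consonant (*zofah*, *tatit*, *warif*); -o when the stem ends in a voiced consonant (*soviz*, *ug*, *mehopam*).
The final consonant of *ehat* is /t/, which is voiceless, so the suffix is -eze, giving *ehateze*.
*izug*: final consonant = /g/, voiced → -o → *izugo*.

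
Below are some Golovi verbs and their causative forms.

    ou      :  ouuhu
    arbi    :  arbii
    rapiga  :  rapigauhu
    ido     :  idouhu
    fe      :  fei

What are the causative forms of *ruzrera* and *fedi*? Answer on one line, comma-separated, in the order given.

The suffix is conditioned by the last vowel: -i when the last vowel of the stem is a front vowel (*arbi*, *fe*); -uhu when the last vowel of the stem is a back vowel (*ou*, *rapiga*, *ido*).
*ruzrera*: last vowel = /a/, a back vowel → -uhu → *ruzrerauhu*.
Since the last vowel of *fedi* is /i/ (a front vowel), it takes -i, giving *fedii*.

ruzrerauhu, fedii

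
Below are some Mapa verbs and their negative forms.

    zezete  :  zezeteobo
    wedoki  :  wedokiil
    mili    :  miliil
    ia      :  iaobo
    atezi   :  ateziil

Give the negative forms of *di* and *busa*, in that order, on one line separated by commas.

The pattern is height harmony: -il when the last vowel of the stem is a high vowel (*wedoki*, *mili*, *atezi*); -obo when the last vowel of the stem is a non-high vowel (*zezete*, *ia*).
*di*: last vowel = /i/, a high vowel → -il → *diil*.
The last vowel of *busa* is /a/, which is a non-high vowel, so the suffix is -obo, giving *busaobo*.

diil, busaobo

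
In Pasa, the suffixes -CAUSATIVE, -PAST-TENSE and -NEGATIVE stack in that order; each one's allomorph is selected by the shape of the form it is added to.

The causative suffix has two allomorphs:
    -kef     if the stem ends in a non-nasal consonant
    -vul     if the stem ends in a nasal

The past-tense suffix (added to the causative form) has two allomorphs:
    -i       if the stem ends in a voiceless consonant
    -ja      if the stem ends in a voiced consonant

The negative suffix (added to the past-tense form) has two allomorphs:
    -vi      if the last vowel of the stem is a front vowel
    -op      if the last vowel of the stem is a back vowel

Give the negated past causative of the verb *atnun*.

The final consonant of *atnun* is /n/, which is a nasal, so the causative suffix is -vul, giving *atnunvul*.
Since the final consonant of the causative form *atnunvul* is /l/ (voiced), it takes -ja, giving *atnunvulja*.
Since the last vowel of the past-tense form *atnunvulja* is /a/ (a back vowel), it takes -op, giving *atnunvuljaop*.

atnunvuljaop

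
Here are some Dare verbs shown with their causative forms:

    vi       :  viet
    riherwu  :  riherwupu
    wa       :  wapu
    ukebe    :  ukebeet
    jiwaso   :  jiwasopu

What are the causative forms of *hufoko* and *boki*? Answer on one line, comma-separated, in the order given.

The alternation tracks the last vowel of the stem — -et when the last vowel of the stem is a front vowel (*vi*, *ukebe*); -pu when the last vowel of the stem is a back vowel (*riherwu*, *wa*, *jiwaso*).
*hufoko* — last vowel /o/ (a back vowel) → -pu → *hufokopu*.
*boki* — last vowel /i/ (a front vowel) → -et → *bokiet*.

hufokopu, bokiet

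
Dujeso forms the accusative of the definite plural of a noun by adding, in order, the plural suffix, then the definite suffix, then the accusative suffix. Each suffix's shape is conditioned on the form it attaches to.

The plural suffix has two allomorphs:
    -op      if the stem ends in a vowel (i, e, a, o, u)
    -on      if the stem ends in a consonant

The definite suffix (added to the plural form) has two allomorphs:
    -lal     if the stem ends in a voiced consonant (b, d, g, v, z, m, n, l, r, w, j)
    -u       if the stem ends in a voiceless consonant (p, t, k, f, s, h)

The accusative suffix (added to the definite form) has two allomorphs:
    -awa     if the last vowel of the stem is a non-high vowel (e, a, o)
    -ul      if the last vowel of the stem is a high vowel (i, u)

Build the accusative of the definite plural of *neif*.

neifonlalawa

Since the final sound of *neif* is /f/ (a consonant), it takes -on, giving *neifon*.
Since the final consonant of the plural form *neifon* is /n/ (voiced), it takes -lal, giving *neifonlal*.
The last vowel of the definite form *neifonlal* is /a/, which is a non-high vowel, so the accusative suffix is -awa, giving *neifonlalawa*.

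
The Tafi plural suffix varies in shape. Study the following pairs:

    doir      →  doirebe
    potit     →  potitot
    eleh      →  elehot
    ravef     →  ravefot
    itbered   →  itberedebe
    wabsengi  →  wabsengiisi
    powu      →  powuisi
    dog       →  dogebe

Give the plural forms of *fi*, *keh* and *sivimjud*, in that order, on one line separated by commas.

fiisi, kehot, sivimjudebe

Looking at the final sound of each stem: -ot when the stem ends in a voiceless consonant (*potit*, *eleh*, *ravef*); -ebe when the stem ends in a voiced consonant (*doir*, *itbered*, *dog*); -isi when the stem ends in a vowel (*wabsengi*, *powu*).
*fi* — final sound /i/ (a vowel) → -isi → *fiisi*.
*keh* — final sound /h/ (a voiceless consonant) → -ot → *kehot*.
Since the final sound of *sivimjud* is /d/ (a voiced consonant), it takes -ebe, giving *sivimjudebe*.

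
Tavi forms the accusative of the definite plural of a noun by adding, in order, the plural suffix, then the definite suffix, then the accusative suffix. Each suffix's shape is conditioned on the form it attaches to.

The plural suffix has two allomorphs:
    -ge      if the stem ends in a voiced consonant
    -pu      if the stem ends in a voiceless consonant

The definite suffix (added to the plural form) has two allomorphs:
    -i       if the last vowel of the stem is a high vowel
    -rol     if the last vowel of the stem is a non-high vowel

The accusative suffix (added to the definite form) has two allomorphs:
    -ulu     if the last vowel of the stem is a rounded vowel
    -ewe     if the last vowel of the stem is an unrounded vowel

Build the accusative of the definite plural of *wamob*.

*wamob*: final consonant = /b/, voiced → -ge → *wamobge*.
The plural form *wamobge* — last vowel /e/ (a non-high vowel) → -rol → *wamobgerol*.
The last vowel of the definite form *wamobgerol* is /o/, which is a rounded vowel, so the accusative suffix is -ulu, giving *wamobgerolulu*.

wamobgerolulu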